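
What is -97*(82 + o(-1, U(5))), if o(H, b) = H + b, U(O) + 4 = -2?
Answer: -7275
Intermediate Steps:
U(O) = -6 (U(O) = -4 - 2 = -6)
-97*(82 + o(-1, U(5))) = -97*(82 + (-1 - 6)) = -97*(82 - 7) = -97*75 = -7275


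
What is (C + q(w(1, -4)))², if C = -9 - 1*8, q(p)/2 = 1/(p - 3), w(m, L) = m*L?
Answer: 14641/49 ≈ 298.80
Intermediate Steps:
w(m, L) = L*m
q(p) = 2/(-3 + p) (q(p) = 2/(p - 3) = 2/(-3 + p))
C = -17 (C = -9 - 8 = -17)
(C + q(w(1, -4)))² = (-17 + 2/(-3 - 4*1))² = (-17 + 2/(-3 - 4))² = (-17 + 2/(-7))² = (-17 + 2*(-⅐))² = (-17 - 2/7)² = (-121/7)² = 14641/49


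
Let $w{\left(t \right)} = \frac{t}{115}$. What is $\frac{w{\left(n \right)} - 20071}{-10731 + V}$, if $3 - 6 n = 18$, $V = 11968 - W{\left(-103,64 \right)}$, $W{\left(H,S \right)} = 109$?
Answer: $- \frac{923267}{51888} \approx -17.793$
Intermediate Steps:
$V = 11859$ ($V = 11968 - 109 = 11859$)
$n = - \frac{5}{2}$ ($n = \frac{1}{2} - 3 = - \frac{5}{2} \approx -2.5$)
$w{\left(t \right)} = \frac{t}{115}$ ($w{\left(t \right)} = t \frac{1}{115} = \frac{t}{115}$)
$\frac{w{\left(n \right)} - 20071}{-10731 + V} = \frac{\frac{1}{115} \left(- \frac{5}{2}\right) - 20071}{-10731 + 11859} = \frac{- \frac{1}{46} - 20071}{1128} = \left(- \frac{923267}{46}\right) \frac{1}{1128} = - \frac{923267}{51888}$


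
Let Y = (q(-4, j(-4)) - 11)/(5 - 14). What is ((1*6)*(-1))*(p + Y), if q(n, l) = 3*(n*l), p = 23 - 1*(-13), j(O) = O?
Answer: -574/3 ≈ -191.33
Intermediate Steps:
p = 36 (p = 23 + 13 = 36)
q(n, l) = 3*l*n (q(n, l) = 3*(l*n) = 3*l*n)
Y = -37/9 (Y = (3*(-4)*(-4) - 11)/(5 - 14) = (48 - 11)/(-9) = 37*(-⅑) = -37/9 ≈ -4.1111)
((1*6)*(-1))*(p + Y) = ((1*6)*(-1))*(36 - 37/9) = (6*(-1))*(287/9) = -6*287/9 = -574/3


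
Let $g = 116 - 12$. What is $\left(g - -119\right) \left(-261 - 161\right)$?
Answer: $-94106$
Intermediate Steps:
$g = 104$
$\left(g - -119\right) \left(-261 - 161\right) = \left(104 - -119\right) \left(-261 - 161\right) = \left(104 + 119\right) \left(-422\right) = 223 \left(-422\right) = -94106$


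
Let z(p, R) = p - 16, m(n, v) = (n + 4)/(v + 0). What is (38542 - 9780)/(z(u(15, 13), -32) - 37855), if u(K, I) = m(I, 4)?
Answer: -115048/151467 ≈ -0.75956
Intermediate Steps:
m(n, v) = (4 + n)/v
u(K, I) = 1 + I/4 (u(K, I) = (4 + I)/4 = 1 + I/4)
z(p, R) = -16 + p
(38542 - 9780)/(z(u(15, 13), -32) - 37855) = (38542 - 9780)/((-16 + (1 + (¼)*13)) - 37855) = 28762/((-16 + (1 + 13/4)) - 37855) = 28762/((-16 + 17/4) - 37855) = 28762/(-47/4 - 37855) = 28762/(-151467/4) = 28762*(-4/151467) = -115048/151467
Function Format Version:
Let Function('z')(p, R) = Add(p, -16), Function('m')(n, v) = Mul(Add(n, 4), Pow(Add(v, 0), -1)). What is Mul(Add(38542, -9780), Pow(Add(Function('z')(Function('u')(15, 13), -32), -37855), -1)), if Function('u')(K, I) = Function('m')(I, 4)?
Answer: Rational(-115048, 151467) ≈ -0.75956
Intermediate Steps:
Function('m')(n, v) = Mul(Pow(v, -1), Add(4, n)) (Function('m')(n, v) = Mul(Add(4, n), Pow(v, -1)) = Mul(Pow(v, -1), Add(4, n)))
Function('u')(K, I) = Add(1, Mul(Rational(1, 4), I)) (Function('u')(K, I) = Mul(Pow(4, -1), Add(4, I)) = Mul(Rational(1, 4), Add(4, I)) = Add(1, Mul(Rational(1, 4), I)))
Function('z')(p, R) = Add(-16, p)
Mul(Add(38542, -9780), Pow(Add(Function('z')(Function('u')(15, 13), -32), -37855), -1)) = Mul(Add(38542, -9780), Pow(Add(Add(-16, Add(1, Mul(Rational(1, 4), 13))), -37855), -1)) = Mul(28762, Pow(Add(Add(-16, Add(1, Rational(13, 4))), -37855), -1)) = Mul(28762, Pow(Add(Add(-16, Rational(17, 4)), -37855), -1)) = Mul(28762, Pow(Add(Rational(-47, 4), -37855), -1)) = Mul(28762, Pow(Rational(-151467, 4), -1)) = Mul(28762, Rational(-4, 151467)) = Rational(-115048, 151467)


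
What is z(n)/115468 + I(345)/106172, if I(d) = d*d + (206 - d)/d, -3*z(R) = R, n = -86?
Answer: 98803513386/88114929815 ≈ 1.1213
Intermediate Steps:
z(R) = -R/3
I(d) = d² + (206 - d)/d
z(n)/115468 + I(345)/106172 = -⅓*(-86)/115468 + ((206 + 345³ - 1*345)/345)/106172 = (86/3)*(1/115468) + ((206 + 41063625 - 345)/345)*(1/106172) = 43/173202 + ((1/345)*41063486)*(1/106172) = 43/173202 + (41063486/345)*(1/106172) = 43/173202 + 20531743/18314670 = 98803513386/88114929815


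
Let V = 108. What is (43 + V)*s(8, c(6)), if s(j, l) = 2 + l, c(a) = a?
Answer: 1208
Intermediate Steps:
(43 + V)*s(8, c(6)) = (43 + 108)*(2 + 6) = 151*8 = 1208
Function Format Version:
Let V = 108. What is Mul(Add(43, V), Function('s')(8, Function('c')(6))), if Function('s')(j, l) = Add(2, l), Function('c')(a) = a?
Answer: 1208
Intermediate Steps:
Mul(Add(43, V), Function('s')(8, Function('c')(6))) = Mul(Add(43, 108), Add(2, 6)) = Mul(151, 8) = 1208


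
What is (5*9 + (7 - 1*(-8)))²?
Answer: 3600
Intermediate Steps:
(5*9 + (7 - 1*(-8)))² = (45 + (7 + 8))² = (45 + 15)² = 60² = 3600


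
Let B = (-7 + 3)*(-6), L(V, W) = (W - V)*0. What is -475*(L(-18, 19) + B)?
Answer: -11400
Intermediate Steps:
L(V, W) = 0
B = 24 (B = -4*(-6) = 24)
-475*(L(-18, 19) + B) = -475*(0 + 24) = -475*24 = -11400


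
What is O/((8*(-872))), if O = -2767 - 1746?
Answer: 4513/6976 ≈ 0.64693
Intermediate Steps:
O = -4513
O/((8*(-872))) = -4513/(8*(-872)) = -4513/(-6976) = -4513*(-1/6976) = 4513/6976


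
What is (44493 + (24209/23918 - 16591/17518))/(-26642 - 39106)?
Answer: -388383231647/573919118999 ≈ -0.67672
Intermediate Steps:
(44493 + (24209/23918 - 16591/17518))/(-26642 - 39106) = (44493 + (24209*(1/23918) - 16591*1/17518))/(-65748) = (44493 + (24209/23918 - 16591/17518))*(-1/65748) = (44493 + 6817431/104748881)*(-1/65748) = (4660598779764/104748881)*(-1/65748) = -388383231647/573919118999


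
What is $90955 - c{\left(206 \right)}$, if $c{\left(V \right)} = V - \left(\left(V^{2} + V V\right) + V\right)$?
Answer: $175827$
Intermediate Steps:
$c{\left(V \right)} = - 2 V^{2}$ ($c{\left(V \right)} = V - \left(\left(V^{2} + V^{2}\right) + V\right) = V - \left(2 V^{2} + V\right) = V - \left(V + 2 V^{2}\right) = - 2 V^{2}$)
$90955 - c{\left(206 \right)} = 90955 - - 2 \cdot 206^{2} = 90955 - \left(-2\right) 42436 = 90955 - -84872 = 90955 + 84872 = 175827$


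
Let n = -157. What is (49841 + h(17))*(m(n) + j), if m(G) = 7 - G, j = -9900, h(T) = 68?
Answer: -485914024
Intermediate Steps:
(49841 + h(17))*(m(n) + j) = (49841 + 68)*((7 - 1*(-157)) - 9900) = 49909*((7 + 157) - 9900) = 49909*(164 - 9900) = 49909*(-9736) = -485914024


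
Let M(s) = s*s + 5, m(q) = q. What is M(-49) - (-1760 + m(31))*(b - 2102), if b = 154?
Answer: -3365686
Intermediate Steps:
M(s) = 5 + s² (M(s) = s² + 5 = 5 + s²)
M(-49) - (-1760 + m(31))*(b - 2102) = (5 + (-49)²) - (-1760 + 31)*(154 - 2102) = (5 + 2401) - (-1729)*(-1948) = 2406 - 1*3368092 = 2406 - 3368092 = -3365686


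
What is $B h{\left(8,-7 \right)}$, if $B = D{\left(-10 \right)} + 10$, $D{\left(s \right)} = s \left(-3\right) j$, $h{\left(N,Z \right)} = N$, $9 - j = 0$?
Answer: $2240$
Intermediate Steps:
$j = 9$ ($j = 9 - 0 = 9 + 0 = 9$)
$D{\left(s \right)} = - 27 s$ ($D{\left(s \right)} = s \left(-3\right) 9 = - 3 s 9 = - 27 s$)
$B = 280$ ($B = \left(-27\right) \left(-10\right) + 10 = 270 + 10 = 280$)
$B h{\left(8,-7 \right)} = 280 \cdot 8 = 2240$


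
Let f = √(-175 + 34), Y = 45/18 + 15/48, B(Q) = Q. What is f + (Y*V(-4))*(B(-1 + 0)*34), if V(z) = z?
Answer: 765/2 + I*√141 ≈ 382.5 + 11.874*I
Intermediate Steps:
Y = 45/16 (Y = 45*(1/18) + 15*(1/48) = 5/2 + 5/16 = 45/16 ≈ 2.8125)
f = I*√141 (f = √(-141) = I*√141 ≈ 11.874*I)
f + (Y*V(-4))*(B(-1 + 0)*34) = I*√141 + ((45/16)*(-4))*((-1 + 0)*34) = I*√141 - (-45)*34/4 = I*√141 - 45/4*(-34) = I*√141 + 765/2 = 765/2 + I*√141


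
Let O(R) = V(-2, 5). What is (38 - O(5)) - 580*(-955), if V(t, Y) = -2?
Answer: 553940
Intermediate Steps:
O(R) = -2
(38 - O(5)) - 580*(-955) = (38 - 1*(-2)) - 580*(-955) = (38 + 2) + 553900 = 40 + 553900 = 553940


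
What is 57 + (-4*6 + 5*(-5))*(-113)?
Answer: 5594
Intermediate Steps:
57 + (-4*6 + 5*(-5))*(-113) = 57 + (-24 - 25)*(-113) = 57 - 49*(-113) = 57 + 5537 = 5594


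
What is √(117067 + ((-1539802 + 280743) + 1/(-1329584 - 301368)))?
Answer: I*√759425943701347130/815476 ≈ 1068.6*I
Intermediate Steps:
√(117067 + ((-1539802 + 280743) + 1/(-1329584 - 301368))) = √(117067 + (-1259059 + 1/(-1630952))) = √(117067 + (-1259059 - 1/1630952)) = √(117067 - 2053464794169/1630952) = √(-1862534136385/1630952) = I*√759425943701347130/815476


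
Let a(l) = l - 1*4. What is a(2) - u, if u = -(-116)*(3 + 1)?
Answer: -466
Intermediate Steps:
a(l) = -4 + l (a(l) = l - 4 = -4 + l)
u = 464 (u = -(-116)*4 = -58*(-8) = 464)
a(2) - u = (-4 + 2) - 1*464 = -2 - 464 = -466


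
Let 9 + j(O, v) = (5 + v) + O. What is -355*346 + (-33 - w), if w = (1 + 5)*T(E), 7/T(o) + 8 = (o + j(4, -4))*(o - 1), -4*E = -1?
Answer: -10196957/83 ≈ -1.2285e+5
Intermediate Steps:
E = ¼ (E = -¼*(-1) = ¼ ≈ 0.25000)
j(O, v) = -4 + O + v (j(O, v) = -9 + ((5 + v) + O) = -9 + (5 + O + v) = -4 + O + v)
T(o) = 7/(-8 + (-1 + o)*(-4 + o)) (T(o) = 7/(-8 + (o + (-4 + 4 - 4))*(o - 1)) = 7/(-8 + (o - 4)*(-1 + o)) = 7/(-8 + (-4 + o)*(-1 + o)) = 7/(-8 + (-1 + o)*(-4 + o)))
w = -672/83 (w = (1 + 5)*(7/(-4 + (¼)² - 5*¼)) = 6*(7/(-4 + 1/16 - 5/4)) = 6*(7/(-83/16)) = 6*(7*(-16/83)) = 6*(-112/83) = -672/83 ≈ -8.0964)
-355*346 + (-33 - w) = -355*346 + (-33 - 1*(-672/83)) = -122830 + (-33 + 672/83) = -122830 - 2067/83 = -10196957/83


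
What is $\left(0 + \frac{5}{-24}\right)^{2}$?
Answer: $\frac{25}{576} \approx 0.043403$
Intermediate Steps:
$\left(0 + \frac{5}{-24}\right)^{2} = \left(0 + 5 \left(- \frac{1}{24}\right)\right)^{2} = \left(0 - \frac{5}{24}\right)^{2} = \left(- \frac{5}{24}\right)^{2} = \frac{25}{576}$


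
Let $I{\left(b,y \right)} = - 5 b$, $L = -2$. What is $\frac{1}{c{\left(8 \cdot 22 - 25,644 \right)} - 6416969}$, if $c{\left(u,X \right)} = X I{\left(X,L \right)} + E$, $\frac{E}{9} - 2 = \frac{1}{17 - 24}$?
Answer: $- \frac{7}{59434426} \approx -1.1778 \cdot 10^{-7}$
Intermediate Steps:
$E = \frac{117}{7}$ ($E = 18 + \frac{9}{17 - 24} = 18 + \frac{9}{-7} = 18 + 9 \left(- \frac{1}{7}\right) = 18 - \frac{9}{7} = \frac{117}{7} \approx 16.714$)
$c{\left(u,X \right)} = \frac{117}{7} - 5 X^{2}$ ($c{\left(u,X \right)} = X \left(- 5 X\right) + \frac{117}{7} = - 5 X^{2} + \frac{117}{7} = \frac{117}{7} - 5 X^{2}$)
$\frac{1}{c{\left(8 \cdot 22 - 25,644 \right)} - 6416969} = \frac{1}{\left(\frac{117}{7} - 5 \cdot 644^{2}\right) - 6416969} = \frac{1}{\left(\frac{117}{7} - 2073680\right) - 6416969} = \frac{1}{- \frac{14515643}{7} - 6416969} = \frac{1}{- \frac{59434426}{7}} = - \frac{7}{59434426}$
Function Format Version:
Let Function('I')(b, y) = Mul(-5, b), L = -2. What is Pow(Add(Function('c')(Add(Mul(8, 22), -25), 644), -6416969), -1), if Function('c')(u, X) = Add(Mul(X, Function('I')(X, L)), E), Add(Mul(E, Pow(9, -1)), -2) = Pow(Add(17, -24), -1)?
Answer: Rational(-7, 59434426) ≈ -1.1778e-7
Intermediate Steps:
E = Rational(117, 7) (E = Add(18, Mul(9, Pow(Add(17, -24), -1))) = Add(18, Mul(9, Pow(-7, -1))) = Add(18, Mul(9, Rational(-1, 7))) = Add(18, Rational(-9, 7)) = Rational(117, 7) ≈ 16.714)
Function('c')(u, X) = Add(Rational(117, 7), Mul(-5, Pow(X, 2))) (Function('c')(u, X) = Add(Mul(X, Mul(-5, X)), Rational(117, 7)) = Add(Mul(-5, Pow(X, 2)), Rational(117, 7)) = Add(Rational(117, 7), Mul(-5, Pow(X, 2))))
Pow(Add(Function('c')(Add(Mul(8, 22), -25), 644), -6416969), -1) = Pow(Add(Add(Rational(117, 7), Mul(-5, Pow(644, 2))), -6416969), -1) = Pow(Add(Add(Rational(117, 7), Mul(-5, 414736)), -6416969), -1) = Pow(Add(Add(Rational(117, 7), -2073680), -6416969), -1) = Pow(Add(Rational(-14515643, 7), -6416969), -1) = Pow(Rational(-59434426, 7), -1) = Rational(-7, 59434426)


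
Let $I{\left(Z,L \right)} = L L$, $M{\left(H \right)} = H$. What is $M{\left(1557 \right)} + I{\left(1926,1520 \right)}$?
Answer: $2311957$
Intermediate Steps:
$I{\left(Z,L \right)} = L^{2}$
$M{\left(1557 \right)} + I{\left(1926,1520 \right)} = 1557 + 1520^{2} = 1557 + 2310400 = 2311957$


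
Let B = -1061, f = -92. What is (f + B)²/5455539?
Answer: 1329409/5455539 ≈ 0.24368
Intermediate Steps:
(f + B)²/5455539 = (-92 - 1061)²/5455539 = (-1153)²*(1/5455539) = 1329409*(1/5455539) = 1329409/5455539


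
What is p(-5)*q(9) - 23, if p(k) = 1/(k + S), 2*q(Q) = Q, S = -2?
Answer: -331/14 ≈ -23.643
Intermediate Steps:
q(Q) = Q/2
p(k) = 1/(-2 + k) (p(k) = 1/(k - 2) = 1/(-2 + k))
p(-5)*q(9) - 23 = ((½)*9)/(-2 - 5) - 23 = (9/2)/(-7) - 23 = -⅐*9/2 - 23 = -9/14 - 23 = -331/14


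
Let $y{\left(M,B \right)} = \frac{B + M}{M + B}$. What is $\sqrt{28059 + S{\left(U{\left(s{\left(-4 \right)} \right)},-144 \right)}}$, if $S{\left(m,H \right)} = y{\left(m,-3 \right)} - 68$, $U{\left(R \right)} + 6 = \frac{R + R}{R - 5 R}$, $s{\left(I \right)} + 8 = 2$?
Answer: $2 \sqrt{6998} \approx 167.31$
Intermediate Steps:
$y{\left(M,B \right)} = 1$ ($y{\left(M,B \right)} = \frac{B + M}{B + M} = 1$)
$s{\left(I \right)} = -6$ ($s{\left(I \right)} = -8 + 2 = -6$)
$U{\left(R \right)} = - \frac{13}{2}$ ($U{\left(R \right)} = -6 + \frac{R + R}{R - 5 R} = -6 + \frac{2 R}{\left(-4\right) R} = -6 + 2 R \left(- \frac{1}{4 R}\right) = -6 - \frac{1}{2} = - \frac{13}{2}$)
$S{\left(m,H \right)} = -67$ ($S{\left(m,H \right)} = 1 - 68 = -67$)
$\sqrt{28059 + S{\left(U{\left(s{\left(-4 \right)} \right)},-144 \right)}} = \sqrt{28059 - 67} = \sqrt{27992} = 2 \sqrt{6998}$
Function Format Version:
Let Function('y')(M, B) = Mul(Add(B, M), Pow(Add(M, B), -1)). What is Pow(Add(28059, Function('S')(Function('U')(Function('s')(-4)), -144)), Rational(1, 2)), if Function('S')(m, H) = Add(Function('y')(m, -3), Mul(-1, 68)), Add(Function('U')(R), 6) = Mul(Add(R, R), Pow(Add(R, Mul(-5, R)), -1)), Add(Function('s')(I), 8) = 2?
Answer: Mul(2, Pow(6998, Rational(1, 2))) ≈ 167.31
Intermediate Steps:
Function('y')(M, B) = 1 (Function('y')(M, B) = Mul(Add(B, M), Pow(Add(B, M), -1)) = 1)
Function('s')(I) = -6 (Function('s')(I) = Add(-8, 2) = -6)
Function('U')(R) = Rational(-13, 2) (Function('U')(R) = Add(-6, Mul(Add(R, R), Pow(Add(R, Mul(-5, R)), -1))) = Add(-6, Mul(Mul(2, R), Pow(Mul(-4, R), -1))) = Add(-6, Mul(Mul(2, R), Mul(Rational(-1, 4), Pow(R, -1)))) = Add(-6, Rational(-1, 2)) = Rational(-13, 2))
Function('S')(m, H) = -67 (Function('S')(m, H) = Add(1, Mul(-1, 68)) = Add(1, -68) = -67)
Pow(Add(28059, Function('S')(Function('U')(Function('s')(-4)), -144)), Rational(1, 2)) = Pow(Add(28059, -67), Rational(1, 2)) = Pow(27992, Rational(1, 2)) = Mul(2, Pow(6998, Rational(1, 2)))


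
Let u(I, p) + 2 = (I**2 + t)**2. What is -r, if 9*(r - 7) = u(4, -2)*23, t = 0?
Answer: -5905/9 ≈ -656.11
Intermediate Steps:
u(I, p) = -2 + I**4 (u(I, p) = -2 + (I**2 + 0)**2 = -2 + (I**2)**2 = -2 + I**4)
r = 5905/9 (r = 7 + ((-2 + 4**4)*23)/9 = 7 + ((-2 + 256)*23)/9 = 7 + (254*23)/9 = 7 + (1/9)*5842 = 7 + 5842/9 = 5905/9 ≈ 656.11)
-r = -1*5905/9 = -5905/9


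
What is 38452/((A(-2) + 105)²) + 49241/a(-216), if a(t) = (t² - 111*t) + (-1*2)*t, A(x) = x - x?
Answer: 51991031/12436200 ≈ 4.1806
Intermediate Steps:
A(x) = 0
a(t) = t² - 113*t (a(t) = (t² - 111*t) - 2*t = t² - 113*t)
38452/((A(-2) + 105)²) + 49241/a(-216) = 38452/((0 + 105)²) + 49241/((-216*(-113 - 216))) = 38452/(105²) + 49241/((-216*(-329))) = 38452/11025 + 49241/71064 = 51991031/12436200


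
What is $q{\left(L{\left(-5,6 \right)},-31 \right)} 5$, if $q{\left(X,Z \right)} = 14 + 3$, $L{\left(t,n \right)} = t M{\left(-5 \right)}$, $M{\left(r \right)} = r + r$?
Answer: $85$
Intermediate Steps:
$M{\left(r \right)} = 2 r$
$L{\left(t,n \right)} = - 10 t$ ($L{\left(t,n \right)} = t 2 \left(-5\right) = t \left(-10\right) = - 10 t$)
$q{\left(X,Z \right)} = 17$
$q{\left(L{\left(-5,6 \right)},-31 \right)} 5 = 17 \cdot 5 = 85$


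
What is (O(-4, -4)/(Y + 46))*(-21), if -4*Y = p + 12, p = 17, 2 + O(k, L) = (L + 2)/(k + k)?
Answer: 147/155 ≈ 0.94839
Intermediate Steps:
O(k, L) = -2 + (2 + L)/(2*k) (O(k, L) = -2 + (L + 2)/(k + k) = -2 + (2 + L)/((2*k)) = -2 + (2 + L)*(1/(2*k)) = -2 + (2 + L)/(2*k))
Y = -29/4 (Y = -(17 + 12)/4 = -1/4*29 = -29/4 ≈ -7.2500)
(O(-4, -4)/(Y + 46))*(-21) = (((1/2)*(2 - 4 - 4*(-4))/(-4))/(-29/4 + 46))*(-21) = (((1/2)*(-1/4)*(2 - 4 + 16))/(155/4))*(-21) = (4*((1/2)*(-1/4)*14)/155)*(-21) = ((4/155)*(-7/4))*(-21) = -7/155*(-21) = 147/155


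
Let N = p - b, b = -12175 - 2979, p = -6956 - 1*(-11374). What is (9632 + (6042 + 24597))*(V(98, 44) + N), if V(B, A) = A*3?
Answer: 793499784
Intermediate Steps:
p = 4418 (p = -6956 + 11374 = 4418)
V(B, A) = 3*A
b = -15154
N = 19572 (N = 4418 - 1*(-15154) = 4418 + 15154 = 19572)
(9632 + (6042 + 24597))*(V(98, 44) + N) = (9632 + (6042 + 24597))*(3*44 + 19572) = (9632 + 30639)*(132 + 19572) = 40271*19704 = 793499784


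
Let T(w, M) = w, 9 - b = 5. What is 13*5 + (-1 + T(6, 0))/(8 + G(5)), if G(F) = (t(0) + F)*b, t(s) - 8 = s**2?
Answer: 781/12 ≈ 65.083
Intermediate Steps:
t(s) = 8 + s**2
b = 4 (b = 9 - 1*5 = 9 - 5 = 4)
G(F) = 32 + 4*F (G(F) = ((8 + 0**2) + F)*4 = ((8 + 0) + F)*4 = (8 + F)*4 = 32 + 4*F)
13*5 + (-1 + T(6, 0))/(8 + G(5)) = 13*5 + (-1 + 6)/(8 + (32 + 4*5)) = 65 + 5/(8 + (32 + 20)) = 65 + 5/(8 + 52) = 65 + 5/60 = 65 + 5*(1/60) = 65 + 1/12 = 781/12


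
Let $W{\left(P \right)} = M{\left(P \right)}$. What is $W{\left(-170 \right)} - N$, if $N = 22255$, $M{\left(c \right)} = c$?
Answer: $-22425$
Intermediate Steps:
$W{\left(P \right)} = P$
$W{\left(-170 \right)} - N = -170 - 22255 = -22425$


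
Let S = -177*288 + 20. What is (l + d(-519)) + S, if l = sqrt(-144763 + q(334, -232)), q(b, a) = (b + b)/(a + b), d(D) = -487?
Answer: -51443 + I*sqrt(376511529)/51 ≈ -51443.0 + 380.47*I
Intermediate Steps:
q(b, a) = 2*b/(a + b) (q(b, a) = (2*b)/(a + b) = 2*b/(a + b))
S = -50956 (S = -50976 + 20 = -50956)
l = I*sqrt(376511529)/51 (l = sqrt(-144763 + 2*334/(-232 + 334)) = sqrt(-144763 + 2*334/102) = sqrt(-144763 + 2*334*(1/102)) = sqrt(-144763 + 334/51) = sqrt(-7382579/51) = I*sqrt(376511529)/51 ≈ 380.47*I)
(l + d(-519)) + S = (I*sqrt(376511529)/51 - 487) - 50956 = (-487 + I*sqrt(376511529)/51) - 50956 = -51443 + I*sqrt(376511529)/51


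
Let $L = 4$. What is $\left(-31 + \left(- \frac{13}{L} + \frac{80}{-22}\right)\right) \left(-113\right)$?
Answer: $\frac{188371}{44} \approx 4281.2$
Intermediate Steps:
$\left(-31 + \left(- \frac{13}{L} + \frac{80}{-22}\right)\right) \left(-113\right) = \left(-31 + \left(- \frac{13}{4} + \frac{80}{-22}\right)\right) \left(-113\right) = \left(-31 + \left(\left(-13\right) \frac{1}{4} + 80 \left(- \frac{1}{22}\right)\right)\right) \left(-113\right) = \left(-31 - \frac{303}{44}\right) \left(-113\right) = \left(- \frac{1667}{44}\right) \left(-113\right) = \frac{188371}{44}$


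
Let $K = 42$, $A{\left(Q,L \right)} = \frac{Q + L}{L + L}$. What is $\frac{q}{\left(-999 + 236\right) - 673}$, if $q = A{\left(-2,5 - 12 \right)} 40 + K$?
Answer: $- \frac{237}{5026} \approx -0.047155$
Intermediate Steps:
$A{\left(Q,L \right)} = \frac{L + Q}{2 L}$
$q = \frac{474}{7}$ ($q = \frac{\left(5 - 12\right) - 2}{2 \left(5 - 12\right)} 40 + 42 = \frac{-7 - 2}{2 \left(-7\right)} 40 + 42 = \frac{1}{2} \left(- \frac{1}{7}\right) \left(-9\right) 40 + 42 = \frac{9}{14} \cdot 40 + 42 = \frac{180}{7} + 42 = \frac{474}{7} \approx 67.714$)
$\frac{q}{\left(-999 + 236\right) - 673} = \frac{474}{7 \left(\left(-999 + 236\right) - 673\right)} = \frac{474}{7 \left(-763 - 673\right)} = \frac{474}{7 \left(-1436\right)} = \frac{474}{7} \left(- \frac{1}{1436}\right) = - \frac{237}{5026}$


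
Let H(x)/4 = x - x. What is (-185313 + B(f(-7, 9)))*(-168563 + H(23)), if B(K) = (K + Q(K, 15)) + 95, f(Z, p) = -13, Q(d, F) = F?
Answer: 31220564608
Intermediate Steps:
H(x) = 0 (H(x) = 4*(x - x) = 4*0 = 0)
B(K) = 110 + K (B(K) = (K + 15) + 95 = (15 + K) + 95 = 110 + K)
(-185313 + B(f(-7, 9)))*(-168563 + H(23)) = (-185313 + (110 - 13))*(-168563 + 0) = (-185313 + 97)*(-168563) = -185216*(-168563) = 31220564608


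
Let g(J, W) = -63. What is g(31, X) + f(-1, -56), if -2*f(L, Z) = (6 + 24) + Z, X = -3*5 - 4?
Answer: -50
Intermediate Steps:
X = -19 (X = -15 - 4 = -19)
f(L, Z) = -15 - Z/2 (f(L, Z) = -((6 + 24) + Z)/2 = -(30 + Z)/2 = -15 - Z/2)
g(31, X) + f(-1, -56) = -63 + (-15 - 1/2*(-56)) = -63 + (-15 + 28) = -63 + 13 = -50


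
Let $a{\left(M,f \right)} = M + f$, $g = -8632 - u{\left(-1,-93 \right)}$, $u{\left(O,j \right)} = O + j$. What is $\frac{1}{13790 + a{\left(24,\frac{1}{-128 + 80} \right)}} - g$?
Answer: $\frac{5661300246}{663071} \approx 8538.0$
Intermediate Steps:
$g = -8538$ ($g = -8632 - \left(-1 - 93\right) = -8632 - -94 = -8632 + 94 = -8538$)
$\frac{1}{13790 + a{\left(24,\frac{1}{-128 + 80} \right)}} - g = \frac{1}{13790 + \left(24 + \frac{1}{-128 + 80}\right)} - -8538 = \frac{1}{13790 + \left(24 + \frac{1}{-48}\right)} + 8538 = \frac{1}{13790 + \left(24 - \frac{1}{48}\right)} + 8538 = \frac{1}{13790 + \frac{1151}{48}} + 8538 = \frac{1}{\frac{663071}{48}} + 8538 = \frac{48}{663071} + 8538 = \frac{5661300246}{663071}$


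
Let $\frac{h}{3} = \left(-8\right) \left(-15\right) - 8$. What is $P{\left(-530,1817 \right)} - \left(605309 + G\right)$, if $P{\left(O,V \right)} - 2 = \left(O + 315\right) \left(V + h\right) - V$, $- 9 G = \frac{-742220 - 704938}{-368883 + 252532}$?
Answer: $- \frac{373492859621}{349053} \approx -1.07 \cdot 10^{6}$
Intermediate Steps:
$h = 336$ ($h = 3 \left(\left(-8\right) \left(-15\right) - 8\right) = 3 \left(120 - 8\right) = 3 \cdot 112 = 336$)
$G = - \frac{482386}{349053}$ ($G = - \frac{\left(-742220 - 704938\right) \frac{1}{-368883 + 252532}}{9} = - \frac{\left(-1447158\right) \frac{1}{-116351}}{9} = - \frac{\left(-1447158\right) \left(- \frac{1}{116351}\right)}{9} = \left(- \frac{1}{9}\right) \frac{1447158}{116351} = - \frac{482386}{349053} \approx -1.382$)
$P{\left(O,V \right)} = 2 - V + \left(315 + O\right) \left(336 + V\right)$ ($P{\left(O,V \right)} = 2 - \left(V - \left(O + 315\right) \left(V + 336\right)\right) = 2 - \left(V - \left(315 + O\right) \left(336 + V\right)\right) = 2 - V + \left(315 + O\right) \left(336 + V\right)$)
$P{\left(-530,1817 \right)} - \left(605309 + G\right) = \left(105842 + 314 \cdot 1817 + 336 \left(-530\right) - 963010\right) - \frac{211284439991}{349053} = \left(105842 + 570538 - 178080 - 963010\right) + \left(-605309 + \frac{482386}{349053}\right) = -464710 - \frac{211284439991}{349053} = - \frac{373492859621}{349053}$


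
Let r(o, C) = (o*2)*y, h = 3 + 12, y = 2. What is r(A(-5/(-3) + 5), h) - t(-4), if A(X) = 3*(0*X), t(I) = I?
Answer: 4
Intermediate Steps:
A(X) = 0 (A(X) = 3*0 = 0)
h = 15
r(o, C) = 4*o (r(o, C) = (o*2)*2 = (2*o)*2 = 4*o)
r(A(-5/(-3) + 5), h) - t(-4) = 4*0 - 1*(-4) = 0 + 4 = 4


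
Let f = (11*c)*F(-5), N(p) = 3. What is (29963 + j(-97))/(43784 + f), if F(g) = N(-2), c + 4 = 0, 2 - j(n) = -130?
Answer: 30095/43652 ≈ 0.68943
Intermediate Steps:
j(n) = 132 (j(n) = 2 - 1*(-130) = 2 + 130 = 132)
c = -4 (c = -4 + 0 = -4)
F(g) = 3
f = -132 (f = (11*(-4))*3 = -44*3 = -132)
(29963 + j(-97))/(43784 + f) = (29963 + 132)/(43784 - 132) = 30095/43652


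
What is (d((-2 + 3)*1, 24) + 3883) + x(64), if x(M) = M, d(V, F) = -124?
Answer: 3823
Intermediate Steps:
(d((-2 + 3)*1, 24) + 3883) + x(64) = (-124 + 3883) + 64 = 3759 + 64 = 3823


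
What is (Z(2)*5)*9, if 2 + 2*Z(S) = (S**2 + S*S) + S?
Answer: 180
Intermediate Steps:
Z(S) = -1 + S**2 + S/2 (Z(S) = -1 + ((S**2 + S*S) + S)/2 = -1 + ((S**2 + S**2) + S)/2 = -1 + (2*S**2 + S)/2 = -1 + (S + 2*S**2)/2 = -1 + (S**2 + S/2) = -1 + S**2 + S/2)
(Z(2)*5)*9 = ((-1 + 2**2 + (1/2)*2)*5)*9 = ((-1 + 4 + 1)*5)*9 = (4*5)*9 = 20*9 = 180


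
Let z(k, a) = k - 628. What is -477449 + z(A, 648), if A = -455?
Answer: -478532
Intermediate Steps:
z(k, a) = -628 + k
-477449 + z(A, 648) = -477449 + (-628 - 455) = -477449 - 1083 = -478532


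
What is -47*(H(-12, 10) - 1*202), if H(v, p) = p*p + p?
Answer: 4324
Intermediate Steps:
H(v, p) = p + p² (H(v, p) = p² + p = p + p²)
-47*(H(-12, 10) - 1*202) = -47*(10*(1 + 10) - 1*202) = -47*(10*11 - 202) = -47*(110 - 202) = -47*(-92) = 4324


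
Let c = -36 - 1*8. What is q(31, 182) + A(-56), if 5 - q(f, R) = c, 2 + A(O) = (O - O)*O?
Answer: 47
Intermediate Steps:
c = -44 (c = -36 - 8 = -44)
A(O) = -2 (A(O) = -2 + (O - O)*O = -2 + 0*O = -2 + 0 = -2)
q(f, R) = 49 (q(f, R) = 5 - 1*(-44) = 5 + 44 = 49)
q(31, 182) + A(-56) = 49 - 2 = 47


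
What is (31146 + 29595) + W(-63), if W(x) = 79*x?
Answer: 55764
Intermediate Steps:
(31146 + 29595) + W(-63) = (31146 + 29595) + 79*(-63) = 60741 - 4977 = 55764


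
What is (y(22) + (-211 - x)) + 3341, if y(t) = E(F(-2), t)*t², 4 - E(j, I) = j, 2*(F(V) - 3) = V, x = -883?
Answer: 4981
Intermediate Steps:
F(V) = 3 + V/2
E(j, I) = 4 - j
y(t) = 2*t² (y(t) = (4 - (3 + (½)*(-2)))*t² = (4 - (3 - 1))*t² = (4 - 1*2)*t² = (4 - 2)*t² = 2*t²)
(y(22) + (-211 - x)) + 3341 = (2*22² + (-211 - 1*(-883))) + 3341 = (2*484 + (-211 + 883)) + 3341 = (968 + 672) + 3341 = 1640 + 3341 = 4981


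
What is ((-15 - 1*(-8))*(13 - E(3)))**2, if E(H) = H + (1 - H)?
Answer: 7056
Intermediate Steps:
E(H) = 1
((-15 - 1*(-8))*(13 - E(3)))**2 = ((-15 - 1*(-8))*(13 - 1*1))**2 = ((-15 + 8)*(13 - 1))**2 = (-7*12)**2 = (-84)**2 = 7056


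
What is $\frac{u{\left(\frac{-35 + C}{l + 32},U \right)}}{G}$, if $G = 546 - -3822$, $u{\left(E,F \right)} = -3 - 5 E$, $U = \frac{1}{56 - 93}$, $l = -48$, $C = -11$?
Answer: $- \frac{139}{34944} \approx -0.0039778$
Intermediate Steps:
$U = - \frac{1}{37}$ ($U = \frac{1}{-37} = - \frac{1}{37} \approx -0.027027$)
$G = 4368$ ($G = 546 + 3822 = 4368$)
$\frac{u{\left(\frac{-35 + C}{l + 32},U \right)}}{G} = \frac{-3 - 5 \frac{-35 - 11}{-48 + 32}}{4368} = \left(-3 - 5 \left(- \frac{46}{-16}\right)\right) \frac{1}{4368} = \left(-3 - 5 \left(\left(-46\right) \left(- \frac{1}{16}\right)\right)\right) \frac{1}{4368} = \left(-3 - \frac{115}{8}\right) \frac{1}{4368} = \left(- \frac{139}{8}\right) \frac{1}{4368} = - \frac{139}{34944}$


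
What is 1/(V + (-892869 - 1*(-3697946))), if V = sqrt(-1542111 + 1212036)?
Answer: 2805077/7868457306004 - 45*I*sqrt(163)/7868457306004 ≈ 3.565e-7 - 7.3016e-11*I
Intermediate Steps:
V = 45*I*sqrt(163) (V = sqrt(-330075) = 45*I*sqrt(163) ≈ 574.52*I)
1/(V + (-892869 - 1*(-3697946))) = 1/(45*I*sqrt(163) + (-892869 - 1*(-3697946))) = 1/(45*I*sqrt(163) + (-892869 + 3697946)) = 1/(45*I*sqrt(163) + 2805077) = 1/(2805077 + 45*I*sqrt(163))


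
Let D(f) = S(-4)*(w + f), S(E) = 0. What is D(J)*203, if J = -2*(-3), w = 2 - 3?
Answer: 0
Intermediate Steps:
w = -1
J = 6
D(f) = 0 (D(f) = 0*(-1 + f) = 0)
D(J)*203 = 0*203 = 0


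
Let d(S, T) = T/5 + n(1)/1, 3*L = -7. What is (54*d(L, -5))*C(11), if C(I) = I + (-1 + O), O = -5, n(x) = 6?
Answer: 1350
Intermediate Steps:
L = -7/3 (L = (⅓)*(-7) = -7/3 ≈ -2.3333)
d(S, T) = 6 + T/5 (d(S, T) = T/5 + 6/1 = T*(⅕) + 6*1 = T/5 + 6 = 6 + T/5)
C(I) = -6 + I (C(I) = I + (-1 - 5) = I - 6 = -6 + I)
(54*d(L, -5))*C(11) = (54*(6 + (⅕)*(-5)))*(-6 + 11) = (54*(6 - 1))*5 = (54*5)*5 = 270*5 = 1350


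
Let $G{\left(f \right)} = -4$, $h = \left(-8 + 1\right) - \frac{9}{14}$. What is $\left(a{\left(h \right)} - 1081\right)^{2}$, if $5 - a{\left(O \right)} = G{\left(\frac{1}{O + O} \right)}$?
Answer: $1149184$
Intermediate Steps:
$h = - \frac{107}{14}$ ($h = -7 - \frac{9}{14} = - \frac{107}{14} \approx -7.6429$)
$a{\left(O \right)} = 9$ ($a{\left(O \right)} = 5 - -4 = 5 + 4 = 9$)
$\left(a{\left(h \right)} - 1081\right)^{2} = \left(9 - 1081\right)^{2} = \left(-1072\right)^{2} = 1149184$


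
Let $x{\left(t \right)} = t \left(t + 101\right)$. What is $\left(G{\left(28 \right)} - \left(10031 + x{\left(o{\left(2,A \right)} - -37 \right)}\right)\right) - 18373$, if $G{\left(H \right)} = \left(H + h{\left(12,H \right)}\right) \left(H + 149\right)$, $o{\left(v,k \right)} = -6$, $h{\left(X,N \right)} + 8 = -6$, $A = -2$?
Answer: $-30018$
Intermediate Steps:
$h{\left(X,N \right)} = -14$ ($h{\left(X,N \right)} = -8 - 6 = -14$)
$x{\left(t \right)} = t \left(101 + t\right)$
$G{\left(H \right)} = \left(-14 + H\right) \left(149 + H\right)$ ($G{\left(H \right)} = \left(H - 14\right) \left(H + 149\right) = \left(-14 + H\right) \left(149 + H\right)$)
$\left(G{\left(28 \right)} - \left(10031 + x{\left(o{\left(2,A \right)} - -37 \right)}\right)\right) - 18373 = \left(\left(-2086 + 28^{2} + 135 \cdot 28\right) - \left(10031 + \left(-6 - -37\right) \left(101 - -31\right)\right)\right) - 18373 = \left(\left(-2086 + 784 + 3780\right) - \left(10031 + \left(-6 + 37\right) \left(101 + \left(-6 + 37\right)\right)\right)\right) - 18373 = \left(2478 - \left(10031 + 31 \left(101 + 31\right)\right)\right) - 18373 = \left(2478 - \left(10031 + 31 \cdot 132\right)\right) - 18373 = \left(2478 - 14123\right) - 18373 = -11645 - 18373 = -30018$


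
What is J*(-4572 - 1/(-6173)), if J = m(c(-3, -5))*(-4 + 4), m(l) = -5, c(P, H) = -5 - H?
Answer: 0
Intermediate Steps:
J = 0 (J = -5*(-4 + 4) = -5*0 = 0)
J*(-4572 - 1/(-6173)) = 0*(-4572 - 1/(-6173)) = 0*(-4572 - 1*(-1/6173)) = 0*(-4572 + 1/6173) = 0*(-28222955/6173) = 0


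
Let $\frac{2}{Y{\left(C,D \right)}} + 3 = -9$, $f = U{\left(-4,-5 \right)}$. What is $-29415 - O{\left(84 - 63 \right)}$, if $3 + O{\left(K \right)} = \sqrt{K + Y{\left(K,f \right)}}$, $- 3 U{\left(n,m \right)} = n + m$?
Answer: $-29412 - \frac{5 \sqrt{30}}{6} \approx -29417.0$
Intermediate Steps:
$U{\left(n,m \right)} = - \frac{m}{3} - \frac{n}{3}$ ($U{\left(n,m \right)} = - \frac{n + m}{3} = - \frac{m + n}{3} = - \frac{m}{3} - \frac{n}{3}$)
$f = 3$ ($f = \left(- \frac{1}{3}\right) \left(-5\right) - - \frac{4}{3} = \frac{5}{3} + \frac{4}{3} = 3$)
$Y{\left(C,D \right)} = - \frac{1}{6}$ ($Y{\left(C,D \right)} = \frac{2}{-3 - 9} = \frac{2}{-12} = 2 \left(- \frac{1}{12}\right) = - \frac{1}{6}$)
$O{\left(K \right)} = -3 + \sqrt{- \frac{1}{6} + K}$ ($O{\left(K \right)} = -3 + \sqrt{K - \frac{1}{6}} = -3 + \sqrt{- \frac{1}{6} + K}$)
$-29415 - O{\left(84 - 63 \right)} = -29415 - \left(-3 + \frac{\sqrt{-6 + 36 \left(84 - 63\right)}}{6}\right) = -29415 - \left(-3 + \frac{\sqrt{-6 + 36 \cdot 21}}{6}\right) = -29415 - \left(-3 + \frac{\sqrt{-6 + 756}}{6}\right) = -29415 - \left(-3 + \frac{\sqrt{750}}{6}\right) = -29415 - \left(-3 + \frac{5 \sqrt{30}}{6}\right) = -29415 + \left(3 - \frac{5 \sqrt{30}}{6}\right) = -29412 - \frac{5 \sqrt{30}}{6}$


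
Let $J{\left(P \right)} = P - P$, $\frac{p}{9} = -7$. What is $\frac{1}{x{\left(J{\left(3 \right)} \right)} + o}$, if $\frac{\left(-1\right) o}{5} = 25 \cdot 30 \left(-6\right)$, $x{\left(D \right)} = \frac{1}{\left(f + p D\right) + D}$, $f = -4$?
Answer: $\frac{4}{89999} \approx 4.4445 \cdot 10^{-5}$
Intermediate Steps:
$p = -63$ ($p = 9 \left(-7\right) = -63$)
$J{\left(P \right)} = 0$
$x{\left(D \right)} = \frac{1}{-4 - 62 D}$ ($x{\left(D \right)} = \frac{1}{\left(-4 - 63 D\right) + D} = \frac{1}{-4 - 62 D}$)
$o = 22500$ ($o = - 5 \cdot 25 \cdot 30 \left(-6\right) = - 5 \cdot 750 \left(-6\right) = \left(-5\right) \left(-4500\right) = 22500$)
$\frac{1}{x{\left(J{\left(3 \right)} \right)} + o} = \frac{1}{\frac{1}{2 \left(-2 - 0\right)} + 22500} = \frac{1}{\frac{1}{2 \left(-2 + 0\right)} + 22500} = \frac{1}{\frac{1}{2 \left(-2\right)} + 22500} = \frac{1}{\frac{1}{2} \left(- \frac{1}{2}\right) + 22500} = \frac{1}{- \frac{1}{4} + 22500} = \frac{1}{\frac{89999}{4}} = \frac{4}{89999}$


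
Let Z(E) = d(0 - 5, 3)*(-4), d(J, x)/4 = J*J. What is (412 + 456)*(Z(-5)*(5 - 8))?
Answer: 1041600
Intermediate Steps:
d(J, x) = 4*J² (d(J, x) = 4*(J*J) = 4*J²)
Z(E) = -400 (Z(E) = (4*(0 - 5)²)*(-4) = (4*(-5)²)*(-4) = (4*25)*(-4) = 100*(-4) = -400)
(412 + 456)*(Z(-5)*(5 - 8)) = (412 + 456)*(-400*(5 - 8)) = 868*(-400*(-3)) = 868*1200 = 1041600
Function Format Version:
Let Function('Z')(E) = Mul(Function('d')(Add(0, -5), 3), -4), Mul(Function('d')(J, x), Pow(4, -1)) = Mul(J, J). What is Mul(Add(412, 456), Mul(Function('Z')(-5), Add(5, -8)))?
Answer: 1041600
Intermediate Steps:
Function('d')(J, x) = Mul(4, Pow(J, 2)) (Function('d')(J, x) = Mul(4, Mul(J, J)) = Mul(4, Pow(J, 2)))
Function('Z')(E) = -400 (Function('Z')(E) = Mul(Mul(4, Pow(Add(0, -5), 2)), -4) = Mul(Mul(4, Pow(-5, 2)), -4) = Mul(Mul(4, 25), -4) = Mul(100, -4) = -400)
Mul(Add(412, 456), Mul(Function('Z')(-5), Add(5, -8))) = Mul(Add(412, 456), Mul(-400, Add(5, -8))) = Mul(868, Mul(-400, -3)) = Mul(868, 1200) = 1041600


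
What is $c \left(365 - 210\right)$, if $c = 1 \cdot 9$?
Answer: $1395$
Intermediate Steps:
$c = 9$
$c \left(365 - 210\right) = 9 \left(365 - 210\right) = 9 \cdot 155 = 1395$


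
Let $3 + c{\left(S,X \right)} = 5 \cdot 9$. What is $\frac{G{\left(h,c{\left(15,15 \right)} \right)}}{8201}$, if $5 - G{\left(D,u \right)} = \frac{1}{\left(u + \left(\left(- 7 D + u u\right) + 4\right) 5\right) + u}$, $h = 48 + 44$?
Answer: $\frac{28519}{46778504} \approx 0.00060966$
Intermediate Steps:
$h = 92$
$c{\left(S,X \right)} = 42$ ($c{\left(S,X \right)} = -3 + 5 \cdot 9 = -3 + 45 = 42$)
$G{\left(D,u \right)} = 5 - \frac{1}{20 - 35 D + 2 u + 5 u^{2}}$ ($G{\left(D,u \right)} = 5 - \frac{1}{\left(u + \left(\left(- 7 D + u u\right) + 4\right) 5\right) + u} = 5 - \frac{1}{\left(u + \left(\left(- 7 D + u^{2}\right) + 4\right) 5\right) + u} = 5 - \frac{1}{\left(u + \left(\left(u^{2} - 7 D\right) + 4\right) 5\right) + u} = 5 - \frac{1}{\left(u + \left(4 + u^{2} - 7 D\right) 5\right) + u} = 5 - \frac{1}{\left(u + \left(20 - 35 D + 5 u^{2}\right)\right) + u} = 5 - \frac{1}{\left(20 + u - 35 D + 5 u^{2}\right) + u} = 5 - \frac{1}{20 - 35 D + 2 u + 5 u^{2}}$)
$\frac{G{\left(h,c{\left(15,15 \right)} \right)}}{8201} = \frac{\frac{1}{20 - 3220 + 2 \cdot 42 + 5 \cdot 42^{2}} \left(99 - 16100 + 10 \cdot 42 + 25 \cdot 42^{2}\right)}{8201} = \frac{99 - 16100 + 420 + 25 \cdot 1764}{20 - 3220 + 84 + 5 \cdot 1764} \cdot \frac{1}{8201} = \frac{99 - 16100 + 420 + 44100}{20 - 3220 + 84 + 8820} \cdot \frac{1}{8201} = \frac{1}{5704} \cdot 28519 \cdot \frac{1}{8201} = \frac{28519}{5704} \cdot \frac{1}{8201} = \frac{28519}{46778504}$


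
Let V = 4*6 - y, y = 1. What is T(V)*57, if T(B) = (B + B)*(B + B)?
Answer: 120612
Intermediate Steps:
V = 23 (V = 4*6 - 1*1 = 24 - 1 = 23)
T(B) = 4*B² (T(B) = (2*B)*(2*B) = 4*B²)
T(V)*57 = (4*23²)*57 = (4*529)*57 = 2116*57 = 120612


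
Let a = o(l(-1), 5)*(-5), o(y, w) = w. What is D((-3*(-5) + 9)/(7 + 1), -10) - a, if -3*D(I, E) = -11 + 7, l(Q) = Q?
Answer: 79/3 ≈ 26.333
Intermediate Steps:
D(I, E) = 4/3 (D(I, E) = -(-11 + 7)/3 = -⅓*(-4) = 4/3)
a = -25 (a = 5*(-5) = -25)
D((-3*(-5) + 9)/(7 + 1), -10) - a = 4/3 - 1*(-25) = 4/3 + 25 = 79/3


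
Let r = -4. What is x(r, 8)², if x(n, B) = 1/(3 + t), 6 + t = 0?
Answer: ⅑ ≈ 0.11111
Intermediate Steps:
t = -6 (t = -6 + 0 = -6)
x(n, B) = -⅓ (x(n, B) = 1/(3 - 6) = 1/(-3) = -⅓)
x(r, 8)² = (-⅓)² = ⅑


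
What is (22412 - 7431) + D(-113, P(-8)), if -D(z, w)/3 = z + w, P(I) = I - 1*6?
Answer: 15362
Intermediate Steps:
P(I) = -6 + I (P(I) = I - 6 = -6 + I)
D(z, w) = -3*w - 3*z (D(z, w) = -3*(z + w) = -3*(w + z) = -3*w - 3*z)
(22412 - 7431) + D(-113, P(-8)) = (22412 - 7431) + (-3*(-6 - 8) - 3*(-113)) = 14981 + (-3*(-14) + 339) = 14981 + (42 + 339) = 14981 + 381 = 15362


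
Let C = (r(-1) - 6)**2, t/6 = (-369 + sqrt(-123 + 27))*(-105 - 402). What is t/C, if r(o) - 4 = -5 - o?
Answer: 62361/2 - 338*I*sqrt(6) ≈ 31181.0 - 827.93*I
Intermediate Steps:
r(o) = -1 - o (r(o) = 4 + (-5 - o) = -1 - o)
t = 1122498 - 12168*I*sqrt(6) (t = 6*((-369 + sqrt(-123 + 27))*(-105 - 402)) = 6*((-369 + sqrt(-96))*(-507)) = 6*((-369 + 4*I*sqrt(6))*(-507)) = 6*(187083 - 2028*I*sqrt(6)) = 1122498 - 12168*I*sqrt(6) ≈ 1.1225e+6 - 29805.0*I)
C = 36 (C = ((-1 - 1*(-1)) - 6)**2 = ((-1 + 1) - 6)**2 = (0 - 6)**2 = (-6)**2 = 36)
t/C = (1122498 - 12168*I*sqrt(6))/36 = (1122498 - 12168*I*sqrt(6))*(1/36) = 62361/2 - 338*I*sqrt(6)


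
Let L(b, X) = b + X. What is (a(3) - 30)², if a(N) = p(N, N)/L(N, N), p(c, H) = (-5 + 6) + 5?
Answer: 841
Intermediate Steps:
p(c, H) = 6 (p(c, H) = 1 + 5 = 6)
L(b, X) = X + b
a(N) = 3/N (a(N) = 6/(N + N) = 6/((2*N)) = 6*(1/(2*N)) = 3/N)
(a(3) - 30)² = (3/3 - 30)² = (3*(⅓) - 30)² = (1 - 30)² = (-29)² = 841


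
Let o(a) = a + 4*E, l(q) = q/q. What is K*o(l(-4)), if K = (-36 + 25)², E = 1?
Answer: 605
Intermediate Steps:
l(q) = 1
o(a) = 4 + a (o(a) = a + 4*1 = a + 4 = 4 + a)
K = 121 (K = (-11)² = 121)
K*o(l(-4)) = 121*(4 + 1) = 121*5 = 605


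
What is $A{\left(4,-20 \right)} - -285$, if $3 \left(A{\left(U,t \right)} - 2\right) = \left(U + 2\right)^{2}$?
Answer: $299$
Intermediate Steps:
$A{\left(U,t \right)} = 2 + \frac{\left(2 + U\right)^{2}}{3}$ ($A{\left(U,t \right)} = 2 + \frac{\left(U + 2\right)^{2}}{3} = 2 + \frac{\left(2 + U\right)^{2}}{3}$)
$A{\left(4,-20 \right)} - -285 = \left(2 + \frac{\left(2 + 4\right)^{2}}{3}\right) - -285 = \left(2 + \frac{6^{2}}{3}\right) + 285 = \left(2 + \frac{1}{3} \cdot 36\right) + 285 = \left(2 + 12\right) + 285 = 14 + 285 = 299$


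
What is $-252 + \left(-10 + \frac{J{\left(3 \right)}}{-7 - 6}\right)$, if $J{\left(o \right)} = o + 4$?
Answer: $- \frac{3413}{13} \approx -262.54$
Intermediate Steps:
$J{\left(o \right)} = 4 + o$
$-252 + \left(-10 + \frac{J{\left(3 \right)}}{-7 - 6}\right) = -252 - \left(10 - \frac{4 + 3}{-7 - 6}\right) = -252 - \left(10 - \frac{1}{-13} \cdot 7\right) = -252 - \frac{137}{13} = - \frac{3413}{13}$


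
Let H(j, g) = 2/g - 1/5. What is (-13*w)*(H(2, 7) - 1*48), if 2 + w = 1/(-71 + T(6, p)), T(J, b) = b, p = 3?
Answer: -2986737/2380 ≈ -1254.9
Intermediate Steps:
w = -137/68 (w = -2 + 1/(-71 + 3) = -2 + 1/(-68) = -2 - 1/68 = -137/68 ≈ -2.0147)
H(j, g) = -⅕ + 2/g (H(j, g) = 2/g - 1*⅕ = 2/g - ⅕ = -⅕ + 2/g)
(-13*w)*(H(2, 7) - 1*48) = (-13*(-137/68))*((⅕)*(10 - 1*7)/7 - 1*48) = 1781*((⅕)*(⅐)*(10 - 7) - 48)/68 = 1781*((⅕)*(⅐)*3 - 48)/68 = 1781*(3/35 - 48)/68 = (1781/68)*(-1677/35) = -2986737/2380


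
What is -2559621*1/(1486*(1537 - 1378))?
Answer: -853207/78758 ≈ -10.833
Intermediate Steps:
-2559621*1/(1486*(1537 - 1378)) = -2559621/(159*1486) = -2559621/236274 = -2559621*1/236274 = -853207/78758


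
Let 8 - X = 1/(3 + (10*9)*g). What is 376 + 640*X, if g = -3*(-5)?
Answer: 7435448/1353 ≈ 5495.5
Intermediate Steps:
g = 15
X = 10823/1353 (X = 8 - 1/(3 + (10*9)*15) = 8 - 1/(3 + 90*15) = 8 - 1/(3 + 1350) = 8 - 1/1353 = 10823/1353 ≈ 7.9993)
376 + 640*X = 376 + 640*(10823/1353) = 376 + 6926720/1353 = 7435448/1353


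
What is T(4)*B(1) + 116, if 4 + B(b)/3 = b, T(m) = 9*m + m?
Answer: -244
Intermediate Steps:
T(m) = 10*m
B(b) = -12 + 3*b
T(4)*B(1) + 116 = (10*4)*(-12 + 3*1) + 116 = 40*(-12 + 3) + 116 = 40*(-9) + 116 = -360 + 116 = -244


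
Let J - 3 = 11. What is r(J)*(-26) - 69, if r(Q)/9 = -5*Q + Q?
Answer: 13035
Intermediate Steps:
J = 14 (J = 3 + 11 = 14)
r(Q) = -36*Q (r(Q) = 9*(-5*Q + Q) = 9*(-4*Q) = -36*Q)
r(J)*(-26) - 69 = -36*14*(-26) - 69 = -504*(-26) - 69 = 13104 - 69 = 13035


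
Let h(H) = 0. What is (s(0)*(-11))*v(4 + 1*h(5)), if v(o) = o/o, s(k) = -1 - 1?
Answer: 22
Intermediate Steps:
s(k) = -2
v(o) = 1
(s(0)*(-11))*v(4 + 1*h(5)) = -2*(-11)*1 = 22*1 = 22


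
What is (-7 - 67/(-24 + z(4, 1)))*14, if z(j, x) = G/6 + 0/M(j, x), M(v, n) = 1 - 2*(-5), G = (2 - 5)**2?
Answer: -2534/45 ≈ -56.311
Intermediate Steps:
G = 9 (G = (-3)**2 = 9)
M(v, n) = 11 (M(v, n) = 1 + 10 = 11)
z(j, x) = 3/2 (z(j, x) = 9/6 + 0/11 = 9*(1/6) + 0*(1/11) = 3/2 + 0 = 3/2)
(-7 - 67/(-24 + z(4, 1)))*14 = (-7 - 67/(-24 + 3/2))*14 = (-7 - 67/(-45/2))*14 = (-7 - 67*(-2/45))*14 = (-7 + 134/45)*14 = -181/45*14 = -2534/45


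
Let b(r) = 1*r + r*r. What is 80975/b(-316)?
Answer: 205/252 ≈ 0.81349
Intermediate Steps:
b(r) = r + r**2
80975/b(-316) = 80975/((-316*(1 - 316))) = 80975/((-316*(-315))) = 80975/99540 = 80975*(1/99540) = 205/252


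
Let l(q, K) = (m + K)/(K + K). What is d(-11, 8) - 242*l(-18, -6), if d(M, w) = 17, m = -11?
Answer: -1955/6 ≈ -325.83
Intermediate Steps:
l(q, K) = (-11 + K)/(2*K) (l(q, K) = (-11 + K)/(K + K) = (-11 + K)/((2*K)) = (-11 + K)*(1/(2*K)) = (-11 + K)/(2*K))
d(-11, 8) - 242*l(-18, -6) = 17 - 121*(-11 - 6)/(-6) = 17 - 121*(-1)*(-17)/6 = 17 - 242*17/12 = 17 - 2057/6 = -1955/6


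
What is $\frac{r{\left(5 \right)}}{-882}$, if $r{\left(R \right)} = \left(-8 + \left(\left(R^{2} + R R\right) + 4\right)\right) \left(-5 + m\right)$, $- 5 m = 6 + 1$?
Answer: $\frac{736}{2205} \approx 0.33379$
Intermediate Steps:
$m = - \frac{7}{5}$ ($m = - \frac{6 + 1}{5} = \left(- \frac{1}{5}\right) 7 = - \frac{7}{5} \approx -1.4$)
$r{\left(R \right)} = \frac{128}{5} - \frac{64 R^{2}}{5}$ ($r{\left(R \right)} = \left(-8 + \left(\left(R^{2} + R R\right) + 4\right)\right) \left(-5 - \frac{7}{5}\right) = \left(-8 + \left(\left(R^{2} + R^{2}\right) + 4\right)\right) \left(- \frac{32}{5}\right) = \left(-8 + \left(2 R^{2} + 4\right)\right) \left(- \frac{32}{5}\right) = \left(-8 + \left(4 + 2 R^{2}\right)\right) \left(- \frac{32}{5}\right) = \left(-4 + 2 R^{2}\right) \left(- \frac{32}{5}\right) = \frac{128}{5} - \frac{64 R^{2}}{5}$)
$\frac{r{\left(5 \right)}}{-882} = \frac{\frac{128}{5} - \frac{64 \cdot 5^{2}}{5}}{-882} = \left(\frac{128}{5} - 320\right) \left(- \frac{1}{882}\right) = \left(- \frac{1472}{5}\right) \left(- \frac{1}{882}\right) = \frac{736}{2205}$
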